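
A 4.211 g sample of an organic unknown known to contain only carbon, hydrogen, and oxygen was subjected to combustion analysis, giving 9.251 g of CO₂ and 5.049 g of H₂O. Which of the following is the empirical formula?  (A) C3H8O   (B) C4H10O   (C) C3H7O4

mol C = 9.251 g CO₂ ÷ 44.009 g/mol = 0.21021 mol
mol H = 2 × 5.049 g H₂O ÷ 18.015 g/mol = 0.56053 mol
mass O = 4.211 − (2.5248 + 0.56502) = 1.1212 g → mol O = 1.1212 ÷ 15.999 = 0.070079 mol
Divide by the smallest (0.070079 mol): C 3.000, H 7.999, O 1.000

(A) C3H8O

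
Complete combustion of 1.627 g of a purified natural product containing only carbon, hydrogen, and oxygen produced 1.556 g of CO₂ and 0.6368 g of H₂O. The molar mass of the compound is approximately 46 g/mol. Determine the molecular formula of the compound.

CH2O2

mol C = 1.556 g CO₂ ÷ 44.009 g/mol = 0.035356 mol
mol H = 2 × 0.6368 g H₂O ÷ 18.015 g/mol = 0.070697 mol
mass O = 1.627 − (0.42467 + 0.071262) = 1.1311 g → mol O = 1.1311 ÷ 15.999 = 0.070696 mol
Divide by the smallest (0.035356 mol): C 1.000, H 2.000, O 2.000
Empirical formula: CH2O2
Empirical-formula mass = 46.02 g/mol; 46 ÷ 46.02 ≈ 1, so the molecular formula is CH2O2.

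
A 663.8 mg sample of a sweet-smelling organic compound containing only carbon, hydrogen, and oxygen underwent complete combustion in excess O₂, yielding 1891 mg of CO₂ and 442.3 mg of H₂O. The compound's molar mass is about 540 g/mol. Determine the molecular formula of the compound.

C35H40O5

mol C = 1.891 g CO₂ ÷ 44.009 g/mol = 0.042968 mol
mol H = 2 × 0.4423 g H₂O ÷ 18.015 g/mol = 0.049104 mol
mass O = 0.6638 − (0.51609 + 0.049496) = 0.098209 g → mol O = 0.098209 ÷ 15.999 = 0.0061385 mol
Divide by the smallest (0.0061385 mol): C 7.000, H 7.999, O 1.000
Empirical formula: C7H8O
Empirical-formula mass = 108.14 g/mol; 540 ÷ 108.14 ≈ 5, so the molecular formula is C35H40O5.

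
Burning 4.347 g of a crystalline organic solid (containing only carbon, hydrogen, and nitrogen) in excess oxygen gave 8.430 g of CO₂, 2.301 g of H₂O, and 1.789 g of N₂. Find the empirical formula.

C3H4N2

mol C = 8.430 g CO₂ ÷ 44.009 g/mol = 0.19155 mol
mol H = 2 × 2.301 g H₂O ÷ 18.015 g/mol = 0.25545 mol
mol N = 2 × 1.789 g N₂ ÷ 28.014 g/mol = 0.12772 mol
Divide by the smallest (0.12772 mol): C 1.500, H 2.000, N 1.000
Multiplying each by 2 gives whole numbers: C 3.00, H 4.00, N 2.00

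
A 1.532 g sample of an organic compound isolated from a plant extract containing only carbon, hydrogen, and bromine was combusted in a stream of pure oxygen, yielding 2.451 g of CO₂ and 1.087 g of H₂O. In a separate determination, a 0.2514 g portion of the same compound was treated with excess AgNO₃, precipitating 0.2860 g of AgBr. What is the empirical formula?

mol C = 2.451 g CO₂ ÷ 44.009 g/mol = 0.055693 mol
mol H = 2 × 1.087 g H₂O ÷ 18.015 g/mol = 0.12068 mol
From the AgBr data: mol Br per gram of compound = (0.2860 ÷ 187.772) ÷ 0.2514 = 0.0060586 mol/g, so in the 1.532 g combustion sample mol Br = 0.0092817 mol
Divide by the smallest (0.0092817 mol): C 6.000, H 13.002, Br 1.000

C6H13Br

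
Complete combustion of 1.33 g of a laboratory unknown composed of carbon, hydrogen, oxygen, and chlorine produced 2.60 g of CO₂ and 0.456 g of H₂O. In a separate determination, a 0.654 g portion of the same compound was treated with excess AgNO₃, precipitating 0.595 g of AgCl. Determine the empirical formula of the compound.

mol C = 2.60 g CO₂ ÷ 44.009 g/mol = 0.05908 mol
mol H = 2 × 0.456 g H₂O ÷ 18.015 g/mol = 0.05062 mol
From the AgCl data: mol Cl per gram of compound = (0.595 ÷ 143.318) ÷ 0.654 = 0.006348 mol/g, so in the 1.33 g combustion sample mol Cl = 0.008443 mol
mass O = 1.33 − (0.7096 + 0.05103 + 0.2993) = 0.2701 g → mol O = 0.2701 ÷ 15.999 = 0.01688 mol
Divide by the smallest (0.008443 mol): C 6.997, H 5.996, Cl 1.000, O 1.999

C7H6ClO2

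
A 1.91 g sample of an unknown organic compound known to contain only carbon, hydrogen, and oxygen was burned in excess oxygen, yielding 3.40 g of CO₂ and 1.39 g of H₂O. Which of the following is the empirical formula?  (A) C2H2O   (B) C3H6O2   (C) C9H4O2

mol C = 3.40 g CO₂ ÷ 44.009 g/mol = 0.07726 mol
mol H = 2 × 1.39 g H₂O ÷ 18.015 g/mol = 0.1543 mol
mass O = 1.91 − (0.9279 + 0.1556) = 0.8265 g → mol O = 0.8265 ÷ 15.999 = 0.05166 mol
Divide by the smallest (0.05166 mol): C 1.495, H 2.987, O 1.000
Multiplying each by 2 gives whole numbers: C 2.99, H 5.97, O 2.00

(B) C3H6O2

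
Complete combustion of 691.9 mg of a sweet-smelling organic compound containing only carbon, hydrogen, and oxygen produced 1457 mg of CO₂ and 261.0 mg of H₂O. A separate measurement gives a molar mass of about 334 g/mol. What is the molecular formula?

C16H14O8

mol C = 1.457 g CO₂ ÷ 44.009 g/mol = 0.033107 mol
mol H = 2 × 0.2610 g H₂O ÷ 18.015 g/mol = 0.028976 mol
mass O = 0.6919 − (0.39765 + 0.029208) = 0.26505 g → mol O = 0.26505 ÷ 15.999 = 0.016566 mol
Divide by the smallest (0.016566 mol): C 1.998, H 1.749, O 1.000
Multiplying each by 4 gives whole numbers: C 7.99, H 7.00, O 4.00
Empirical formula: C8H7O4
Empirical-formula mass = 167.14 g/mol; 334 ÷ 167.14 ≈ 2, so the molecular formula is C16H14O8.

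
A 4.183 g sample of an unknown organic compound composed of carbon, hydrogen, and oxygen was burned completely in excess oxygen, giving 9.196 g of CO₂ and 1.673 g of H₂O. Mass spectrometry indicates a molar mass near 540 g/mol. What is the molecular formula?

mol C = 9.196 g CO₂ ÷ 44.009 g/mol = 0.20896 mol
mol H = 2 × 1.673 g H₂O ÷ 18.015 g/mol = 0.18573 mol
mass O = 4.183 − (2.5098 + 0.18722) = 1.4860 g → mol O = 1.4860 ÷ 15.999 = 0.092880 mol
Divide by the smallest (0.092880 mol): C 2.250, H 2.000, O 1.000
Multiplying each by 4 gives whole numbers: C 9.00, H 8.00, O 4.00
Empirical formula: C9H8O4
Empirical-formula mass = 180.16 g/mol; 540 ÷ 180.16 ≈ 3, so the molecular formula is C27H24O12.

C27H24O12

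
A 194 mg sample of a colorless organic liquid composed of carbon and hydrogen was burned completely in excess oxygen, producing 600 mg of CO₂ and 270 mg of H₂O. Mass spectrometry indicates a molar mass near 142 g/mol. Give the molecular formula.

C10H22

mol C = 0.600 g CO₂ ÷ 44.009 g/mol = 0.01363 mol
mol H = 2 × 0.270 g H₂O ÷ 18.015 g/mol = 0.02998 mol
Divide by the smallest (0.01363 mol): C 1.000, H 2.199
Multiplying each by 5 gives whole numbers: C 5.00, H 10.99
Empirical formula: C5H11
Empirical-formula mass = 71.14 g/mol; 142 ÷ 71.14 ≈ 2, so the molecular formula is C10H22.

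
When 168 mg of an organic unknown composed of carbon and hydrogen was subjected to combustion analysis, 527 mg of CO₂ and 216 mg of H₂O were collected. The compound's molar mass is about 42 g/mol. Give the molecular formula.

mol C = 0.527 g CO₂ ÷ 44.009 g/mol = 0.01197 mol
mol H = 2 × 0.216 g H₂O ÷ 18.015 g/mol = 0.02398 mol
Divide by the smallest (0.01197 mol): C 1.000, H 2.003
Empirical formula: CH2
Empirical-formula mass = 14.03 g/mol; 42 ÷ 14.03 ≈ 3, so the molecular formula is C3H6.

C3H6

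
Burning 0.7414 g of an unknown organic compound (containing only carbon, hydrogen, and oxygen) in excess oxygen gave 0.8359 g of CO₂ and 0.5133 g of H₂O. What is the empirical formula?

C2H6O3

mol C = 0.8359 g CO₂ ÷ 44.009 g/mol = 0.018994 mol
mol H = 2 × 0.5133 g H₂O ÷ 18.015 g/mol = 0.056986 mol
mass O = 0.7414 − (0.22814 + 0.057442) = 0.45582 g → mol O = 0.45582 ÷ 15.999 = 0.028491 mol
Divide by the smallest (0.018994 mol): C 1.000, H 3.000, O 1.500
Multiplying each by 2 gives whole numbers: C 2.00, H 6.00, O 3.00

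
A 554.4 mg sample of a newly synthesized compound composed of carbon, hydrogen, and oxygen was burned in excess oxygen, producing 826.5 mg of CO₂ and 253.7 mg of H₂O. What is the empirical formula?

C2H3O2

mol C = 0.8265 g CO₂ ÷ 44.009 g/mol = 0.018780 mol
mol H = 2 × 0.2537 g H₂O ÷ 18.015 g/mol = 0.028165 mol
mass O = 0.5544 − (0.22557 + 0.028391) = 0.30044 g → mol O = 0.30044 ÷ 15.999 = 0.018779 mol
Divide by the smallest (0.018779 mol): C 1.000, H 1.500, O 1.000
Multiplying each by 2 gives whole numbers: C 2.00, H 3.00, O 2.00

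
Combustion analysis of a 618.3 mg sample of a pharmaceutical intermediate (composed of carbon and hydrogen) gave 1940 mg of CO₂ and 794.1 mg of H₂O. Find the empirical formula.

CH2

mol C = 1.940 g CO₂ ÷ 44.009 g/mol = 0.044082 mol
mol H = 2 × 0.7941 g H₂O ÷ 18.015 g/mol = 0.088160 mol
Divide by the smallest (0.044082 mol): C 1.000, H 2.000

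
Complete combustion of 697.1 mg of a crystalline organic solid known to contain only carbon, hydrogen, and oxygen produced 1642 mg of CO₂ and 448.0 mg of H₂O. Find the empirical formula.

mol C = 1.642 g CO₂ ÷ 44.009 g/mol = 0.037311 mol
mol H = 2 × 0.4480 g H₂O ÷ 18.015 g/mol = 0.049736 mol
mass O = 0.6971 − (0.44814 + 0.050134) = 0.19883 g → mol O = 0.19883 ÷ 15.999 = 0.012428 mol
Divide by the smallest (0.012428 mol): C 3.002, H 4.002, O 1.000

C3H4O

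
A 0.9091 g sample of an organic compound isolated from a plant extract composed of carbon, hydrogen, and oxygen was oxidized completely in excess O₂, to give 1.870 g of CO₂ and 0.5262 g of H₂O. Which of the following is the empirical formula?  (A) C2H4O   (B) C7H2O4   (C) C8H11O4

mol C = 1.870 g CO₂ ÷ 44.009 g/mol = 0.042491 mol
mol H = 2 × 0.5262 g H₂O ÷ 18.015 g/mol = 0.058418 mol
mass O = 0.9091 − (0.51036 + 0.058885) = 0.33985 g → mol O = 0.33985 ÷ 15.999 = 0.021242 mol
Divide by the smallest (0.021242 mol): C 2.000, H 2.750, O 1.000
Multiplying each by 4 gives whole numbers: C 8.00, H 11.00, O 4.00

(C) C8H11O4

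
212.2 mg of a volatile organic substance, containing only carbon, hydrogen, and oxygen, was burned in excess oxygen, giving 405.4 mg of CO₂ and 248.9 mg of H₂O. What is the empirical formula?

mol C = 0.4054 g CO₂ ÷ 44.009 g/mol = 0.0092118 mol
mol H = 2 × 0.2489 g H₂O ÷ 18.015 g/mol = 0.027633 mol
mass O = 0.2122 − (0.11064 + 0.027854) = 0.073704 g → mol O = 0.073704 ÷ 15.999 = 0.0046068 mol
Divide by the smallest (0.0046068 mol): C 2.000, H 5.998, O 1.000

C2H6O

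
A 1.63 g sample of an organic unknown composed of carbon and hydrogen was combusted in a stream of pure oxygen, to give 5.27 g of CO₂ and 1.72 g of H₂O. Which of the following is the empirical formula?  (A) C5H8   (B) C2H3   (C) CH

(A) C5H8

mol C = 5.27 g CO₂ ÷ 44.009 g/mol = 0.1197 mol
mol H = 2 × 1.72 g H₂O ÷ 18.015 g/mol = 0.1910 mol
Divide by the smallest (0.1197 mol): C 1.000, H 1.595
Multiplying each by 5 gives whole numbers: C 5.00, H 7.97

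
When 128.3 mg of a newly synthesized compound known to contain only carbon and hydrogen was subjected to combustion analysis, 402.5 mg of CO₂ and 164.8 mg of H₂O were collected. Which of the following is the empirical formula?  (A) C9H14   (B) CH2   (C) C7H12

mol C = 0.4025 g CO₂ ÷ 44.009 g/mol = 0.0091459 mol
mol H = 2 × 0.1648 g H₂O ÷ 18.015 g/mol = 0.018296 mol
Divide by the smallest (0.0091459 mol): C 1.000, H 2.000

(B) CH2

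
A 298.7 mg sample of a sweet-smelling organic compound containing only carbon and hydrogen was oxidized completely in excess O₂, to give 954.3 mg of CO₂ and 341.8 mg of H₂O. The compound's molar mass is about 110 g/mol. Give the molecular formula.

mol C = 0.9543 g CO₂ ÷ 44.009 g/mol = 0.021684 mol
mol H = 2 × 0.3418 g H₂O ÷ 18.015 g/mol = 0.037946 mol
Divide by the smallest (0.021684 mol): C 1.000, H 1.750
Multiplying each by 4 gives whole numbers: C 4.00, H 7.00
Empirical formula: C4H7
Empirical-formula mass = 55.10 g/mol; 110 ÷ 55.10 ≈ 2, so the molecular formula is C8H14.

C8H14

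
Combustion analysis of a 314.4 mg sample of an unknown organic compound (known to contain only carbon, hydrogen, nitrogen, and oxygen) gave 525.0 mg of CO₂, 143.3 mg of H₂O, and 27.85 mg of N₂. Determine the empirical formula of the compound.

mol C = 0.5250 g CO₂ ÷ 44.009 g/mol = 0.011929 mol
mol H = 2 × 0.1433 g H₂O ÷ 18.015 g/mol = 0.015909 mol
mol N = 2 × 0.02785 g N₂ ÷ 28.014 g/mol = 0.0019883 mol
mass O = 0.3144 − (0.14328 + 0.016036 + 0.027850) = 0.12723 g → mol O = 0.12723 ÷ 15.999 = 0.0079524 mol
Divide by the smallest (0.0019883 mol): C 6.000, H 8.001, N 1.000, O 4.000

C6H8NO4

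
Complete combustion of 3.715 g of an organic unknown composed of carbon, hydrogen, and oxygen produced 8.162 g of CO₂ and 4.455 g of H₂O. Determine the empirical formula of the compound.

C3H8O

mol C = 8.162 g CO₂ ÷ 44.009 g/mol = 0.18546 mol
mol H = 2 × 4.455 g H₂O ÷ 18.015 g/mol = 0.49459 mol
mass O = 3.715 − (2.2276 + 0.49854) = 0.98887 g → mol O = 0.98887 ÷ 15.999 = 0.061808 mol
Divide by the smallest (0.061808 mol): C 3.001, H 8.002, O 1.000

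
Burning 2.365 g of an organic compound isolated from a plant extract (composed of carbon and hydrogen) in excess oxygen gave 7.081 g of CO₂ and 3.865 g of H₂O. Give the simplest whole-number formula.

mol C = 7.081 g CO₂ ÷ 44.009 g/mol = 0.16090 mol
mol H = 2 × 3.865 g H₂O ÷ 18.015 g/mol = 0.42909 mol
Divide by the smallest (0.16090 mol): C 1.000, H 2.667
Multiplying each by 3 gives whole numbers: C 3.00, H 8.00

C3H8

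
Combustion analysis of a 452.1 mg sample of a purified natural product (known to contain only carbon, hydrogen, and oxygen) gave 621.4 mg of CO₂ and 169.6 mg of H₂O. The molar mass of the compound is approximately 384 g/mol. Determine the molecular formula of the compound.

mol C = 0.6214 g CO₂ ÷ 44.009 g/mol = 0.014120 mol
mol H = 2 × 0.1696 g H₂O ÷ 18.015 g/mol = 0.018829 mol
mass O = 0.4521 − (0.16959 + 0.018979) = 0.26353 g → mol O = 0.26353 ÷ 15.999 = 0.016471 mol
Divide by the smallest (0.014120 mol): C 1.000, H 1.333, O 1.167
Multiplying each by 6 gives whole numbers: C 6.00, H 8.00, O 7.00
Empirical formula: C6H8O7
Empirical-formula mass = 192.12 g/mol; 384 ÷ 192.12 ≈ 2, so the molecular formula is C12H16O14.

C12H16O14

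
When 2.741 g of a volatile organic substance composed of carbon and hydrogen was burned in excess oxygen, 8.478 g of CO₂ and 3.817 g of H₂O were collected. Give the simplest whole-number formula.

C5H11

mol C = 8.478 g CO₂ ÷ 44.009 g/mol = 0.19264 mol
mol H = 2 × 3.817 g H₂O ÷ 18.015 g/mol = 0.42376 mol
Divide by the smallest (0.19264 mol): C 1.000, H 2.200
Multiplying each by 5 gives whole numbers: C 5.00, H 11.00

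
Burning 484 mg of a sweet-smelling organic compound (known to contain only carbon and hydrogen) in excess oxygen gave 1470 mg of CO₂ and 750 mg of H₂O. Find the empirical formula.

mol C = 1.47 g CO₂ ÷ 44.009 g/mol = 0.03340 mol
mol H = 2 × 0.750 g H₂O ÷ 18.015 g/mol = 0.08326 mol
Divide by the smallest (0.03340 mol): C 1.000, H 2.493
Multiplying each by 2 gives whole numbers: C 2.00, H 4.99

C2H5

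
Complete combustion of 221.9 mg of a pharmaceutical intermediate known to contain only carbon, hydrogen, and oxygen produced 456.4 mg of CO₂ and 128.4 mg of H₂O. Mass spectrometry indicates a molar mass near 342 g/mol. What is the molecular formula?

C16H22O8

mol C = 0.4564 g CO₂ ÷ 44.009 g/mol = 0.010371 mol
mol H = 2 × 0.1284 g H₂O ÷ 18.015 g/mol = 0.014255 mol
mass O = 0.2219 − (0.12456 + 0.014369) = 0.082970 g → mol O = 0.082970 ÷ 15.999 = 0.0051859 mol
Divide by the smallest (0.0051859 mol): C 2.000, H 2.749, O 1.000
Multiplying each by 4 gives whole numbers: C 8.00, H 10.99, O 4.00
Empirical formula: C8H11O4
Empirical-formula mass = 171.17 g/mol; 342 ÷ 171.17 ≈ 2, so the molecular formula is C16H22O8.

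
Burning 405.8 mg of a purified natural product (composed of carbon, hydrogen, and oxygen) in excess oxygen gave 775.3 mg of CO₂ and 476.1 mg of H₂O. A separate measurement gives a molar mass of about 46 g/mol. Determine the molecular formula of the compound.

C2H6O

mol C = 0.7753 g CO₂ ÷ 44.009 g/mol = 0.017617 mol
mol H = 2 × 0.4761 g H₂O ÷ 18.015 g/mol = 0.052856 mol
mass O = 0.4058 − (0.21160 + 0.053279) = 0.14093 g → mol O = 0.14093 ÷ 15.999 = 0.0088084 mol
Divide by the smallest (0.0088084 mol): C 2.000, H 6.001, O 1.000
Empirical formula: C2H6O
Empirical-formula mass = 46.07 g/mol; 46 ÷ 46.07 ≈ 1, so the molecular formula is C2H6O.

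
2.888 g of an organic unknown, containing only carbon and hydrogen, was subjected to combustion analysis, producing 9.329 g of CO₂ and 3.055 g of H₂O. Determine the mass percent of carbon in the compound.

88.16%

mol C = 9.329 g CO₂ ÷ 44.009 g/mol = 0.21198 mol
mol H = 2 × 3.055 g H₂O ÷ 18.015 g/mol = 0.33916 mol
mass % C = 2.5461 g ÷ 2.888 g × 100%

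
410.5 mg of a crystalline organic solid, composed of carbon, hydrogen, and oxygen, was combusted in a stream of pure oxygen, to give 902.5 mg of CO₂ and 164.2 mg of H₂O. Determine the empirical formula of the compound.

mol C = 0.9025 g CO₂ ÷ 44.009 g/mol = 0.020507 mol
mol H = 2 × 0.1642 g H₂O ÷ 18.015 g/mol = 0.018229 mol
mass O = 0.4105 − (0.24631 + 0.018375) = 0.14581 g → mol O = 0.14581 ÷ 15.999 = 0.0091139 mol
Divide by the smallest (0.0091139 mol): C 2.250, H 2.000, O 1.000
Multiplying each by 4 gives whole numbers: C 9.00, H 8.00, O 4.00

C9H8O4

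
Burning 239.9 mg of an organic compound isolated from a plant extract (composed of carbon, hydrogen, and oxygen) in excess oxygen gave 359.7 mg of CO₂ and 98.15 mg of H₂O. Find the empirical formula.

mol C = 0.3597 g CO₂ ÷ 44.009 g/mol = 0.0081733 mol
mol H = 2 × 0.09815 g H₂O ÷ 18.015 g/mol = 0.010896 mol
mass O = 0.2399 − (0.098170 + 0.010984) = 0.13075 g → mol O = 0.13075 ÷ 15.999 = 0.0081722 mol
Divide by the smallest (0.0081722 mol): C 1.000, H 1.333, O 1.000
Multiplying each by 3 gives whole numbers: C 3.00, H 4.00, O 3.00

C3H4O3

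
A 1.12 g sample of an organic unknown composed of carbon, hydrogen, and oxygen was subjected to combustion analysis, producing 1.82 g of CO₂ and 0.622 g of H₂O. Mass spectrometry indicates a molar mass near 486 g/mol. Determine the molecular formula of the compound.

mol C = 1.82 g CO₂ ÷ 44.009 g/mol = 0.04136 mol
mol H = 2 × 0.622 g H₂O ÷ 18.015 g/mol = 0.06905 mol
mass O = 1.12 − (0.4967 + 0.06961) = 0.5537 g → mol O = 0.5537 ÷ 15.999 = 0.03461 mol
Divide by the smallest (0.03461 mol): C 1.195, H 1.995, O 1.000
Multiplying each by 5 gives whole numbers: C 5.97, H 9.98, O 5.00
Empirical formula: C6H10O5
Empirical-formula mass = 162.14 g/mol; 486 ÷ 162.14 ≈ 3, so the molecular formula is C18H30O15.

C18H30O15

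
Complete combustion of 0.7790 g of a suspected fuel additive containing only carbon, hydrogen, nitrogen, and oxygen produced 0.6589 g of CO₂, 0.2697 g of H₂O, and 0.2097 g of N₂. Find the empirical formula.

C2H4N2O3

mol C = 0.6589 g CO₂ ÷ 44.009 g/mol = 0.014972 mol
mol H = 2 × 0.2697 g H₂O ÷ 18.015 g/mol = 0.029942 mol
mol N = 2 × 0.2097 g N₂ ÷ 28.014 g/mol = 0.014971 mol
mass O = 0.7790 − (0.17983 + 0.030181 + 0.20970) = 0.35929 g → mol O = 0.35929 ÷ 15.999 = 0.022457 mol
Divide by the smallest (0.014971 mol): C 1.000, H 2.000, N 1.000, O 1.500
Multiplying each by 2 gives whole numbers: C 2.00, H 4.00, N 2.00, O 3.00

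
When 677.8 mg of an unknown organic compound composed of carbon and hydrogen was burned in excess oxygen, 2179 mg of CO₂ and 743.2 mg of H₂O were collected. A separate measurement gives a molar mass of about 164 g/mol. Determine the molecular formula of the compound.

C12H20

mol C = 2.179 g CO₂ ÷ 44.009 g/mol = 0.049513 mol
mol H = 2 × 0.7432 g H₂O ÷ 18.015 g/mol = 0.082509 mol
Divide by the smallest (0.049513 mol): C 1.000, H 1.666
Multiplying each by 3 gives whole numbers: C 3.00, H 5.00
Empirical formula: C3H5
Empirical-formula mass = 41.07 g/mol; 164 ÷ 41.07 ≈ 4, so the molecular formula is C12H20.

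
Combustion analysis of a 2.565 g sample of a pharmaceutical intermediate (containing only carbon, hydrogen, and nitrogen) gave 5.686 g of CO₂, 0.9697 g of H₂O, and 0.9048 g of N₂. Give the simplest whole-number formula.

mol C = 5.686 g CO₂ ÷ 44.009 g/mol = 0.12920 mol
mol H = 2 × 0.9697 g H₂O ÷ 18.015 g/mol = 0.10765 mol
mol N = 2 × 0.9048 g N₂ ÷ 28.014 g/mol = 0.064596 mol
Divide by the smallest (0.064596 mol): C 2.000, H 1.667, N 1.000
Multiplying each by 3 gives whole numbers: C 6.00, H 5.00, N 3.00

C6H5N3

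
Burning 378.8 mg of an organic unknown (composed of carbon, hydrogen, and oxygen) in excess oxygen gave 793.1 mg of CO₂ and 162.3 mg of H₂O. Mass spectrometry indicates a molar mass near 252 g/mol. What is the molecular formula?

C12H12O6

mol C = 0.7931 g CO₂ ÷ 44.009 g/mol = 0.018021 mol
mol H = 2 × 0.1623 g H₂O ÷ 18.015 g/mol = 0.018018 mol
mass O = 0.3788 − (0.21645 + 0.018162) = 0.14418 g → mol O = 0.14418 ÷ 15.999 = 0.0090120 mol
Divide by the smallest (0.0090120 mol): C 2.000, H 1.999, O 1.000
Empirical formula: C2H2O
Empirical-formula mass = 42.04 g/mol; 252 ÷ 42.04 ≈ 6, so the molecular formula is C12H12O6.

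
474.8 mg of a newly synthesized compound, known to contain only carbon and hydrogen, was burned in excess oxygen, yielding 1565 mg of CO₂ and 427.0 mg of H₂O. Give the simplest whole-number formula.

mol C = 1.565 g CO₂ ÷ 44.009 g/mol = 0.035561 mol
mol H = 2 × 0.4270 g H₂O ÷ 18.015 g/mol = 0.047405 mol
Divide by the smallest (0.035561 mol): C 1.000, H 1.333
Multiplying each by 3 gives whole numbers: C 3.00, H 4.00

C3H4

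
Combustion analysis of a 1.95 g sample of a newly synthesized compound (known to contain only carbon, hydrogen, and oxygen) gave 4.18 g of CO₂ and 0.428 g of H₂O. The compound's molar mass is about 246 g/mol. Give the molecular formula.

C12H6O6

mol C = 4.18 g CO₂ ÷ 44.009 g/mol = 0.09498 mol
mol H = 2 × 0.428 g H₂O ÷ 18.015 g/mol = 0.04752 mol
mass O = 1.95 − (1.141 + 0.04790) = 0.7613 g → mol O = 0.7613 ÷ 15.999 = 0.04758 mol
Divide by the smallest (0.04752 mol): C 1.999, H 1.000, O 1.001
Empirical formula: C2HO
Empirical-formula mass = 41.03 g/mol; 246 ÷ 41.03 ≈ 6, so the molecular formula is C12H6O6.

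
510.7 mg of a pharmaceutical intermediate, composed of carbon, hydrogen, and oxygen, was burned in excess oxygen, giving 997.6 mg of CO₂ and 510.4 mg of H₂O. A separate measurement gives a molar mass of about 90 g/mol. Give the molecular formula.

C4H10O2

mol C = 0.9976 g CO₂ ÷ 44.009 g/mol = 0.022668 mol
mol H = 2 × 0.5104 g H₂O ÷ 18.015 g/mol = 0.056664 mol
mass O = 0.5107 − (0.27227 + 0.057117) = 0.18132 g → mol O = 0.18132 ÷ 15.999 = 0.011333 mol
Divide by the smallest (0.011333 mol): C 2.000, H 5.000, O 1.000
Empirical formula: C2H5O
Empirical-formula mass = 45.06 g/mol; 90 ÷ 45.06 ≈ 2, so the molecular formula is C4H10O2.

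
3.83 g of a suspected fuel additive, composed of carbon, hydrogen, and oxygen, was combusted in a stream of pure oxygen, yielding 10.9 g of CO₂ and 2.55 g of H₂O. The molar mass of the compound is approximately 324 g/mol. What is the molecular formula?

mol C = 10.9 g CO₂ ÷ 44.009 g/mol = 0.2477 mol
mol H = 2 × 2.55 g H₂O ÷ 18.015 g/mol = 0.2831 mol
mass O = 3.83 − (2.975 + 0.2854) = 0.5698 g → mol O = 0.5698 ÷ 15.999 = 0.03561 mol
Divide by the smallest (0.03561 mol): C 6.954, H 7.949, O 1.000
Empirical formula: C7H8O
Empirical-formula mass = 108.14 g/mol; 324 ÷ 108.14 ≈ 3, so the molecular formula is C21H24O3.

C21H24O3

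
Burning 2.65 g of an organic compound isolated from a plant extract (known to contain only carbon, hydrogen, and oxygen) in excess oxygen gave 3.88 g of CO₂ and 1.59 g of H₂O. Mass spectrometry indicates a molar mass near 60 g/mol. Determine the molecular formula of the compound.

mol C = 3.88 g CO₂ ÷ 44.009 g/mol = 0.08816 mol
mol H = 2 × 1.59 g H₂O ÷ 18.015 g/mol = 0.1765 mol
mass O = 2.65 − (1.059 + 0.1779) = 1.413 g → mol O = 1.413 ÷ 15.999 = 0.08833 mol
Divide by the smallest (0.08816 mol): C 1.000, H 2.002, O 1.002
Empirical formula: CH2O
Empirical-formula mass = 30.03 g/mol; 60 ÷ 30.03 ≈ 2, so the molecular formula is C2H4O2.

C2H4O2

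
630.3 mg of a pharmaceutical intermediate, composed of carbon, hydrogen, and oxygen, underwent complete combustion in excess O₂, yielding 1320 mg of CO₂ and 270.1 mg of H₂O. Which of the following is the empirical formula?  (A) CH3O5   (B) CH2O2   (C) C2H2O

(C) C2H2O

mol C = 1.320 g CO₂ ÷ 44.009 g/mol = 0.029994 mol
mol H = 2 × 0.2701 g H₂O ÷ 18.015 g/mol = 0.029986 mol
mass O = 0.6303 − (0.36026 + 0.030226) = 0.23982 g → mol O = 0.23982 ÷ 15.999 = 0.014990 mol
Divide by the smallest (0.014990 mol): C 2.001, H 2.000, O 1.000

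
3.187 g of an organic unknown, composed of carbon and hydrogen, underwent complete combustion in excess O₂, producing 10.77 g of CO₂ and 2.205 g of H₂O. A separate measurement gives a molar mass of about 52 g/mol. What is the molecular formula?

C4H4

mol C = 10.77 g CO₂ ÷ 44.009 g/mol = 0.24472 mol
mol H = 2 × 2.205 g H₂O ÷ 18.015 g/mol = 0.24480 mol
Divide by the smallest (0.24472 mol): C 1.000, H 1.000
Empirical formula: CH
Empirical-formula mass = 13.02 g/mol; 52 ÷ 13.02 ≈ 4, so the molecular formula is C4H4.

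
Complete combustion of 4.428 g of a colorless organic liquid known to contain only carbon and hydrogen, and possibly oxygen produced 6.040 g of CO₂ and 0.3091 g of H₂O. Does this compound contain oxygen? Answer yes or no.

yes

mol C = 6.040 g CO₂ ÷ 44.009 g/mol = 0.13724 mol
mol H = 2 × 0.3091 g H₂O ÷ 18.015 g/mol = 0.034316 mol
C and H account for only 1.6830 g of the 4.428 g sample; the remaining 2.7450 g must be oxygen.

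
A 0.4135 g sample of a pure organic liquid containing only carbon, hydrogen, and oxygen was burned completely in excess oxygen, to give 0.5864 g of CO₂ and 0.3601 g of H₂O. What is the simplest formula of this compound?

mol C = 0.5864 g CO₂ ÷ 44.009 g/mol = 0.013325 mol
mol H = 2 × 0.3601 g H₂O ÷ 18.015 g/mol = 0.039978 mol
mass O = 0.4135 − (0.16004 + 0.040298) = 0.21316 g → mol O = 0.21316 ÷ 15.999 = 0.013323 mol
Divide by the smallest (0.013323 mol): C 1.000, H 3.001, O 1.000

CH3O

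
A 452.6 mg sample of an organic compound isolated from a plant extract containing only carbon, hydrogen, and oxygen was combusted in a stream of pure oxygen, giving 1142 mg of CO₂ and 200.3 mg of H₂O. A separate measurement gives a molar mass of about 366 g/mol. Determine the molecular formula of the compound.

mol C = 1.142 g CO₂ ÷ 44.009 g/mol = 0.025949 mol
mol H = 2 × 0.2003 g H₂O ÷ 18.015 g/mol = 0.022237 mol
mass O = 0.4526 − (0.31168 + 0.022415) = 0.11851 g → mol O = 0.11851 ÷ 15.999 = 0.0074073 mol
Divide by the smallest (0.0074073 mol): C 3.503, H 3.002, O 1.000
Multiplying each by 2 gives whole numbers: C 7.01, H 6.00, O 2.00
Empirical formula: C7H6O2
Empirical-formula mass = 122.12 g/mol; 366 ÷ 122.12 ≈ 3, so the molecular formula is C21H18O6.

C21H18O6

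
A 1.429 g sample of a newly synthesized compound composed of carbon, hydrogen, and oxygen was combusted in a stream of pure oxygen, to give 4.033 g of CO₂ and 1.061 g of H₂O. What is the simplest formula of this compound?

mol C = 4.033 g CO₂ ÷ 44.009 g/mol = 0.091640 mol
mol H = 2 × 1.061 g H₂O ÷ 18.015 g/mol = 0.11779 mol
mass O = 1.429 − (1.1007 + 0.11873) = 0.20957 g → mol O = 0.20957 ÷ 15.999 = 0.013099 mol
Divide by the smallest (0.013099 mol): C 6.996, H 8.992, O 1.000

C7H9O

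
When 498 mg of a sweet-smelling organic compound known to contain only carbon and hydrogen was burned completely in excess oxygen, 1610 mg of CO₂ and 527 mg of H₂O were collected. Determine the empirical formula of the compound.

C5H8

mol C = 1.61 g CO₂ ÷ 44.009 g/mol = 0.03658 mol
mol H = 2 × 0.527 g H₂O ÷ 18.015 g/mol = 0.05851 mol
Divide by the smallest (0.03658 mol): C 1.000, H 1.599
Multiplying each by 5 gives whole numbers: C 5.00, H 8.00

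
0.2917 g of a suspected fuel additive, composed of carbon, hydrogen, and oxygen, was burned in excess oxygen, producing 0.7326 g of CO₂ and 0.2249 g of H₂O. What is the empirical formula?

C4H6O

mol C = 0.7326 g CO₂ ÷ 44.009 g/mol = 0.016647 mol
mol H = 2 × 0.2249 g H₂O ÷ 18.015 g/mol = 0.024968 mol
mass O = 0.2917 − (0.19994 + 0.025168) = 0.066590 g → mol O = 0.066590 ÷ 15.999 = 0.0041621 mol
Divide by the smallest (0.0041621 mol): C 4.000, H 5.999, O 1.000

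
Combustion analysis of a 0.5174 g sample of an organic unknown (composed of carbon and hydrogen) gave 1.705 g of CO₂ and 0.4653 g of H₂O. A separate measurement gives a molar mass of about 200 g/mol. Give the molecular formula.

C15H20

mol C = 1.705 g CO₂ ÷ 44.009 g/mol = 0.038742 mol
mol H = 2 × 0.4653 g H₂O ÷ 18.015 g/mol = 0.051657 mol
Divide by the smallest (0.038742 mol): C 1.000, H 1.333
Multiplying each by 3 gives whole numbers: C 3.00, H 4.00
Empirical formula: C3H4
Empirical-formula mass = 40.06 g/mol; 200 ÷ 40.06 ≈ 5, so the molecular formula is C15H20.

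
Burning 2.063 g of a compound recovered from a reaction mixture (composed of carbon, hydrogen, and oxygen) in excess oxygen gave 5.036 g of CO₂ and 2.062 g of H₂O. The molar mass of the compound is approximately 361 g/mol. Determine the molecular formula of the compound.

C20H40O5

mol C = 5.036 g CO₂ ÷ 44.009 g/mol = 0.11443 mol
mol H = 2 × 2.062 g H₂O ÷ 18.015 g/mol = 0.22892 mol
mass O = 2.063 − (1.3744 + 0.23075) = 0.45782 g → mol O = 0.45782 ÷ 15.999 = 0.028615 mol
Divide by the smallest (0.028615 mol): C 3.999, H 8.000, O 1.000
Empirical formula: C4H8O
Empirical-formula mass = 72.11 g/mol; 361 ÷ 72.11 ≈ 5, so the molecular formula is C20H40O5.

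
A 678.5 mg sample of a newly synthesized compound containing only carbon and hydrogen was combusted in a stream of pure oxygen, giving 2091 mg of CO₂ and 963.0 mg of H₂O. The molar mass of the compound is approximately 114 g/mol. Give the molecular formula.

C8H18

mol C = 2.091 g CO₂ ÷ 44.009 g/mol = 0.047513 mol
mol H = 2 × 0.9630 g H₂O ÷ 18.015 g/mol = 0.10691 mol
Divide by the smallest (0.047513 mol): C 1.000, H 2.250
Multiplying each by 4 gives whole numbers: C 4.00, H 9.00
Empirical formula: C4H9
Empirical-formula mass = 57.12 g/mol; 114 ÷ 57.12 ≈ 2, so the molecular formula is C8H18.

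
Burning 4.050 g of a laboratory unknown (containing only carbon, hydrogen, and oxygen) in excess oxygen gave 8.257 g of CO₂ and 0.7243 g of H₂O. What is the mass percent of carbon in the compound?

mol C = 8.257 g CO₂ ÷ 44.009 g/mol = 0.18762 mol
mol H = 2 × 0.7243 g H₂O ÷ 18.015 g/mol = 0.080411 mol
mass O = 4.050 − (2.2535 + 0.081054) = 1.7154 g → mol O = 1.7154 ÷ 15.999 = 0.10722 mol
mass % C = 2.2535 g ÷ 4.050 g × 100%

55.64%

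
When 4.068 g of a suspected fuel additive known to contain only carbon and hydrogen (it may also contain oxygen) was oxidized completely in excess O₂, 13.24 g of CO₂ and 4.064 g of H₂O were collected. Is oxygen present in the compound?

mol C = 13.24 g CO₂ ÷ 44.009 g/mol = 0.30085 mol
mol H = 2 × 4.064 g H₂O ÷ 18.015 g/mol = 0.45118 mol
C and H together account for 4.0683 g — essentially the entire 4.068 g sample — so the compound contains no oxygen.

no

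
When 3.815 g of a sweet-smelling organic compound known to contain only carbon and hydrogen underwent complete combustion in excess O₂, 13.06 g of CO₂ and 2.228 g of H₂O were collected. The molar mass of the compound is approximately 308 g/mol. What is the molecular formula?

mol C = 13.06 g CO₂ ÷ 44.009 g/mol = 0.29676 mol
mol H = 2 × 2.228 g H₂O ÷ 18.015 g/mol = 0.24735 mol
Divide by the smallest (0.24735 mol): C 1.200, H 1.000
Multiplying each by 5 gives whole numbers: C 6.00, H 5.00
Empirical formula: C6H5
Empirical-formula mass = 77.11 g/mol; 308 ÷ 77.11 ≈ 4, so the molecular formula is C24H20.

C24H20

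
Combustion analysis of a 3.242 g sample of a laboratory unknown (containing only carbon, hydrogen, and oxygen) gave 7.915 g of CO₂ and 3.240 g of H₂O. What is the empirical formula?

mol C = 7.915 g CO₂ ÷ 44.009 g/mol = 0.17985 mol
mol H = 2 × 3.240 g H₂O ÷ 18.015 g/mol = 0.35970 mol
mass O = 3.242 − (2.1602 + 0.36258) = 0.71925 g → mol O = 0.71925 ÷ 15.999 = 0.044956 mol
Divide by the smallest (0.044956 mol): C 4.001, H 8.001, O 1.000

C4H8O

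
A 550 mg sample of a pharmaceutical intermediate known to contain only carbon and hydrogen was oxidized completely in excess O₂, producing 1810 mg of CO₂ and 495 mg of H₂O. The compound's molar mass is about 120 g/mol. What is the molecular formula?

mol C = 1.81 g CO₂ ÷ 44.009 g/mol = 0.04113 mol
mol H = 2 × 0.495 g H₂O ÷ 18.015 g/mol = 0.05495 mol
Divide by the smallest (0.04113 mol): C 1.000, H 1.336
Multiplying each by 3 gives whole numbers: C 3.00, H 4.01
Empirical formula: C3H4
Empirical-formula mass = 40.06 g/mol; 120 ÷ 40.06 ≈ 3, so the molecular formula is C9H12.

C9H12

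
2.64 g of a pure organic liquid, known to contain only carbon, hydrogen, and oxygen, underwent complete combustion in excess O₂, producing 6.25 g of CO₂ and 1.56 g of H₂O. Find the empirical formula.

C9H11O3

mol C = 6.25 g CO₂ ÷ 44.009 g/mol = 0.1420 mol
mol H = 2 × 1.56 g H₂O ÷ 18.015 g/mol = 0.1732 mol
mass O = 2.64 − (1.706 + 0.1746) = 0.7597 g → mol O = 0.7597 ÷ 15.999 = 0.04748 mol
Divide by the smallest (0.04748 mol): C 2.991, H 3.647, O 1.000
Multiplying each by 3 gives whole numbers: C 8.97, H 10.94, O 3.00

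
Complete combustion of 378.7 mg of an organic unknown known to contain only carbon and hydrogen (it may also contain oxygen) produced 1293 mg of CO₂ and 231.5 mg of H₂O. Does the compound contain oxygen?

mol C = 1.293 g CO₂ ÷ 44.009 g/mol = 0.029380 mol
mol H = 2 × 0.2315 g H₂O ÷ 18.015 g/mol = 0.025701 mol
C and H together account for 0.37879 g — essentially the entire 0.3787 g sample — so the compound contains no oxygen.

no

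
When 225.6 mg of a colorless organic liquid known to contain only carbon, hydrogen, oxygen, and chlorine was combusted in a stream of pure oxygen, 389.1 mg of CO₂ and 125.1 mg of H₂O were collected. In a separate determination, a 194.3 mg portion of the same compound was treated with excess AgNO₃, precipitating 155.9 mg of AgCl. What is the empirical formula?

mol C = 0.3891 g CO₂ ÷ 44.009 g/mol = 0.0088414 mol
mol H = 2 × 0.1251 g H₂O ÷ 18.015 g/mol = 0.013888 mol
From the AgCl data: mol Cl per gram of compound = (0.1559 ÷ 143.318) ÷ 0.1943 = 0.0055985 mol/g, so in the 0.2256 g combustion sample mol Cl = 0.0012630 mol
mass O = 0.2256 − (0.10619 + 0.014000 + 0.044774) = 0.060633 g → mol O = 0.060633 ÷ 15.999 = 0.0037898 mol
Divide by the smallest (0.0012630 mol): C 7.000, H 10.996, Cl 1.000, O 3.001

C7H11ClO3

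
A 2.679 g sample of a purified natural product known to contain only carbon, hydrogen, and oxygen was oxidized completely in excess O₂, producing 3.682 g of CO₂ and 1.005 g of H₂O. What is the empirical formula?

mol C = 3.682 g CO₂ ÷ 44.009 g/mol = 0.083665 mol
mol H = 2 × 1.005 g H₂O ÷ 18.015 g/mol = 0.11157 mol
mass O = 2.679 − (1.0049 + 0.11247) = 1.5616 g → mol O = 1.5616 ÷ 15.999 = 0.097608 mol
Divide by the smallest (0.083665 mol): C 1.000, H 1.334, O 1.167
Multiplying each by 6 gives whole numbers: C 6.00, H 8.00, O 7.00

C6H8O7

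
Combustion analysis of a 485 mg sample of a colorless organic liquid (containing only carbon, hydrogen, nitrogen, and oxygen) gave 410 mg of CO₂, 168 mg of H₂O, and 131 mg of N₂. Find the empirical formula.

mol C = 0.410 g CO₂ ÷ 44.009 g/mol = 0.009316 mol
mol H = 2 × 0.168 g H₂O ÷ 18.015 g/mol = 0.01865 mol
mol N = 2 × 0.131 g N₂ ÷ 28.014 g/mol = 0.009352 mol
mass O = 0.485 − (0.1119 + 0.01880 + 0.1310) = 0.2233 g → mol O = 0.2233 ÷ 15.999 = 0.01396 mol
Divide by the smallest (0.009316 mol): C 1.000, H 2.002, N 1.004, O 1.498
Multiplying each by 2 gives whole numbers: C 2.00, H 4.00, N 2.01, O 3.00

C2H4N2O3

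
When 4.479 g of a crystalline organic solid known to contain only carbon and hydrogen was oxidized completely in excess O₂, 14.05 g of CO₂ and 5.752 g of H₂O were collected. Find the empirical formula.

CH2

mol C = 14.05 g CO₂ ÷ 44.009 g/mol = 0.31925 mol
mol H = 2 × 5.752 g H₂O ÷ 18.015 g/mol = 0.63858 mol
Divide by the smallest (0.31925 mol): C 1.000, H 2.000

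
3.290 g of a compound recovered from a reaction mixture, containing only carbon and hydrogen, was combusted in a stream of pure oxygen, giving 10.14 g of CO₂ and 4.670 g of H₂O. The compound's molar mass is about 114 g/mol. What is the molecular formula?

mol C = 10.14 g CO₂ ÷ 44.009 g/mol = 0.23041 mol
mol H = 2 × 4.670 g H₂O ÷ 18.015 g/mol = 0.51846 mol
Divide by the smallest (0.23041 mol): C 1.000, H 2.250
Multiplying each by 4 gives whole numbers: C 4.00, H 9.00
Empirical formula: C4H9
Empirical-formula mass = 57.12 g/mol; 114 ÷ 57.12 ≈ 2, so the molecular formula is C8H18.

C8H18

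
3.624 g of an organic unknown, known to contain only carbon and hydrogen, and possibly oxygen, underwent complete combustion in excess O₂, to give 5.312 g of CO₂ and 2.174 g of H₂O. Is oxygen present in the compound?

yes

mol C = 5.312 g CO₂ ÷ 44.009 g/mol = 0.12070 mol
mol H = 2 × 2.174 g H₂O ÷ 18.015 g/mol = 0.24135 mol
C and H account for only 1.6930 g of the 3.624 g sample; the remaining 1.9310 g must be oxygen.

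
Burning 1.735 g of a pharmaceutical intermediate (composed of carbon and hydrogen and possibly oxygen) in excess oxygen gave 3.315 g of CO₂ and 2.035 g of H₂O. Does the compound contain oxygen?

mol C = 3.315 g CO₂ ÷ 44.009 g/mol = 0.075326 mol
mol H = 2 × 2.035 g H₂O ÷ 18.015 g/mol = 0.22592 mol
C and H account for only 1.1325 g of the 1.735 g sample; the remaining 0.60254 g must be oxygen.

yes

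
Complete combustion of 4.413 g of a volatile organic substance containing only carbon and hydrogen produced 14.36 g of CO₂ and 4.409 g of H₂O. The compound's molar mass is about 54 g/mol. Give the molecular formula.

C4H6

mol C = 14.36 g CO₂ ÷ 44.009 g/mol = 0.32630 mol
mol H = 2 × 4.409 g H₂O ÷ 18.015 g/mol = 0.48948 mol
Divide by the smallest (0.32630 mol): C 1.000, H 1.500
Multiplying each by 2 gives whole numbers: C 2.00, H 3.00
Empirical formula: C2H3
Empirical-formula mass = 27.05 g/mol; 54 ÷ 27.05 ≈ 2, so the molecular formula is C4H6.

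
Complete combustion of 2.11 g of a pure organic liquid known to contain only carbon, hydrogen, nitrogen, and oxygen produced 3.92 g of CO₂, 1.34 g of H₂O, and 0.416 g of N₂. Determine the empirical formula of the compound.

mol C = 3.92 g CO₂ ÷ 44.009 g/mol = 0.08907 mol
mol H = 2 × 1.34 g H₂O ÷ 18.015 g/mol = 0.1488 mol
mol N = 2 × 0.416 g N₂ ÷ 28.014 g/mol = 0.02970 mol
mass O = 2.11 − (1.070 + 0.1500 + 0.4160) = 0.4742 g → mol O = 0.4742 ÷ 15.999 = 0.02964 mol
Divide by the smallest (0.02964 mol): C 3.005, H 5.019, N 1.002, O 1.000

C3H5NO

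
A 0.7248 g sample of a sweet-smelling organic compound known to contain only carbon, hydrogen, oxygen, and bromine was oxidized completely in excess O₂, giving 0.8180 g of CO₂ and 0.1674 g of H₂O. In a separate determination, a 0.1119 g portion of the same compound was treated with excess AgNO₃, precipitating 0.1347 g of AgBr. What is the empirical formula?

C8H8Br2O3

mol C = 0.8180 g CO₂ ÷ 44.009 g/mol = 0.018587 mol
mol H = 2 × 0.1674 g H₂O ÷ 18.015 g/mol = 0.018585 mol
From the AgBr data: mol Br per gram of compound = (0.1347 ÷ 187.772) ÷ 0.1119 = 0.0064107 mol/g, so in the 0.7248 g combustion sample mol Br = 0.0046465 mol
mass O = 0.7248 − (0.22325 + 0.018733 + 0.37127) = 0.11154 g → mol O = 0.11154 ÷ 15.999 = 0.0069719 mol
Divide by the smallest (0.0046465 mol): C 4.000, H 4.000, Br 1.000, O 1.500
Multiplying each by 2 gives whole numbers: C 8.00, H 8.00, Br 2.00, O 3.00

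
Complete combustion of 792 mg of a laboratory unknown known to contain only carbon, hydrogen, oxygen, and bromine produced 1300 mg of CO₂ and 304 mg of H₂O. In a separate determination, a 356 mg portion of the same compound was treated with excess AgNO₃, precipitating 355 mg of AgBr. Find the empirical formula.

C7H8BrO

mol C = 1.30 g CO₂ ÷ 44.009 g/mol = 0.02954 mol
mol H = 2 × 0.304 g H₂O ÷ 18.015 g/mol = 0.03375 mol
From the AgBr data: mol Br per gram of compound = (0.355 ÷ 187.772) ÷ 0.356 = 0.005311 mol/g, so in the 0.792 g combustion sample mol Br = 0.004206 mol
mass O = 0.792 − (0.3548 + 0.03402 + 0.3361) = 0.06710 g → mol O = 0.06710 ÷ 15.999 = 0.004194 mol
Divide by the smallest (0.004194 mol): C 7.043, H 8.047, Br 1.003, O 1.000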